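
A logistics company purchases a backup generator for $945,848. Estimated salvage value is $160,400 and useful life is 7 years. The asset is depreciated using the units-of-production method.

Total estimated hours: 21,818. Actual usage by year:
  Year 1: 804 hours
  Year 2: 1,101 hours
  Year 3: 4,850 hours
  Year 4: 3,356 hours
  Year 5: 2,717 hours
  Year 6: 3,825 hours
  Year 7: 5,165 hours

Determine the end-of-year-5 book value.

$484,040

Depreciable base = $945,848 − $160,400 = $785,448.
Rate = $785,448 / 21,818 hours = $36 per hour.
Year 1: 804 × $36 = $28,944. Book value $916,904.
Year 2: 1,101 × $36 = $39,636. Book value $877,268.
Year 3: 4,850 × $36 = $174,600. Book value $702,668.
Year 4: 3,356 × $36 = $120,816. Book value $581,852.
Year 5: 2,717 × $36 = $97,812. Book value $484,040.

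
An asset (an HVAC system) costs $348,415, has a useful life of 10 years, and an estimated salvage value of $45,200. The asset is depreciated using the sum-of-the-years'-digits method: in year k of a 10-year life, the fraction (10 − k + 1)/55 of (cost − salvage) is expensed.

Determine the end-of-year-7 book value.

Depreciable base = $348,415 − $45,200 = $303,215.
Sum of the years' digits = 10+9+8+7+6+5+4+3+2+1 = 55.
Year 1: $303,215 × 10/55 = $55,130. Book value $293,285.
Year 2: $303,215 × 9/55 = $49,617. Book value $243,668.
Year 3: $303,215 × 8/55 = $44,104. Book value $199,564.
Year 4: $303,215 × 7/55 = $38,591. Book value $160,973.
Year 5: $303,215 × 6/55 = $33,078. Book value $127,895.
Year 6: $303,215 × 5/55 = $27,565. Book value $100,330.
Year 7: $303,215 × 4/55 = $22,052. Book value $78,278.

$78,278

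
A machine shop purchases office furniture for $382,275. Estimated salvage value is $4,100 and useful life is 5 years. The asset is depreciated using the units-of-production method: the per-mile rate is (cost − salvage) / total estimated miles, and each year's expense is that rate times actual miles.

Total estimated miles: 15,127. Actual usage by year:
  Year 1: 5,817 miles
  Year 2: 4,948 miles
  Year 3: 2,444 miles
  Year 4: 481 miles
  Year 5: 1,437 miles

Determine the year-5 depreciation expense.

Depreciable base = $382,275 − $4,100 = $378,175.
Rate = $378,175 / 15,127 miles = $25 per mile.
Year 1: 5,817 × $25 = $145,425. Book value $236,850.
Year 2: 4,948 × $25 = $123,700. Book value $113,150.
Year 3: 2,444 × $25 = $61,100. Book value $52,050.
Year 4: 481 × $25 = $12,025. Book value $40,025.
Year 5: 1,437 × $25 = $35,925. Book value $4,100.

$35,925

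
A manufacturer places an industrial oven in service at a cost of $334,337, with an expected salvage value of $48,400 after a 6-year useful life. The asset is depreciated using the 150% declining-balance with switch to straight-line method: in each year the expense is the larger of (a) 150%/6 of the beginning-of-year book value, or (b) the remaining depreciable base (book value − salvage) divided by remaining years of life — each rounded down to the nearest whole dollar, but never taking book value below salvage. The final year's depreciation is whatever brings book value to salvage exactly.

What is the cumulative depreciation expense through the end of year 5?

Depreciable base = $334,337 − $48,400 = $285,937.
Year 1: DB = ⌊$334,337 × 150%/6⌋ = $83,584; SL = ⌊$285,937/6⌋ = $47,656 → take DB $83,584. Book value $250,753.
Year 2: DB = ⌊$250,753 × 150%/6⌋ = $62,688; SL = ⌊$202,353/5⌋ = $40,470 → take DB $62,688. Book value $188,065.
Year 3: DB = ⌊$188,065 × 150%/6⌋ = $47,016; SL = ⌊$139,665/4⌋ = $34,916 → take DB $47,016. Book value $141,049.
Year 4: DB = ⌊$141,049 × 150%/6⌋ = $35,262; SL = ⌊$92,649/3⌋ = $30,883 → take DB $35,262. Book value $105,787.
Year 5: DB = ⌊$105,787 × 150%/6⌋ = $26,446; SL = ⌊$57,387/2⌋ = $28,693 → take SL $28,693. Book value $77,094.
Accumulated through year 5 = $334,337 − $77,094 = $257,243.

$257,243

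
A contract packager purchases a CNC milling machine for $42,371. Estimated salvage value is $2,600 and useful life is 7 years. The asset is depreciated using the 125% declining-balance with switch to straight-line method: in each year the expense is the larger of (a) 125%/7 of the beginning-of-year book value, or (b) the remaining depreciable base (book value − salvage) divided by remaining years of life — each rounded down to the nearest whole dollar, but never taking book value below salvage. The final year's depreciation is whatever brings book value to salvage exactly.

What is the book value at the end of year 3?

Depreciable base = $42,371 − $2,600 = $39,771.
Year 1: DB = ⌊$42,371 × 125%/7⌋ = $7,566; SL = ⌊$39,771/7⌋ = $5,681 → take DB $7,566. Book value $34,805.
Year 2: DB = ⌊$34,805 × 125%/7⌋ = $6,215; SL = ⌊$32,205/6⌋ = $5,367 → take DB $6,215. Book value $28,590.
Year 3: DB = ⌊$28,590 × 125%/7⌋ = $5,105; SL = ⌊$25,990/5⌋ = $5,198 → take SL $5,198. Book value $23,392.

$23,392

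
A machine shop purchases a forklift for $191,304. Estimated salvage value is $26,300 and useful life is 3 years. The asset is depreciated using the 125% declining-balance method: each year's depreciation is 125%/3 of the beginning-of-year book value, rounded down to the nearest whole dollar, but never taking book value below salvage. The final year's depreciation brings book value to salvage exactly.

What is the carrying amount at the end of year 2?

Depreciable base = $191,304 − $26,300 = $165,004.
Year 1: ⌊$191,304 × 125%/3⌋ = $79,710. Book value $111,594.
Year 2: ⌊$111,594 × 125%/3⌋ = $46,497. Book value $65,097.

$65,097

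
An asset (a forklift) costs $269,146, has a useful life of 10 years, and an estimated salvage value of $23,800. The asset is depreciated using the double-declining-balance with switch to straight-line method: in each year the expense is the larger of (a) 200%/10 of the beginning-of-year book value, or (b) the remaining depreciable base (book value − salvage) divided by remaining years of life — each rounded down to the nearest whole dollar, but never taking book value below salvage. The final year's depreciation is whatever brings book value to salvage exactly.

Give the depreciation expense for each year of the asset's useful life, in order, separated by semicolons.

$53,829; $43,063; $34,450; $27,560; $22,048; $17,639; $14,111; $11,289; $10,678; $10,679

Depreciable base = $269,146 − $23,800 = $245,346.
Year 1: DB = ⌊$269,146 × 200%/10⌋ = $53,829; SL = ⌊$245,346/10⌋ = $24,534 → take DB $53,829. Book value $215,317.
Year 2: DB = ⌊$215,317 × 200%/10⌋ = $43,063; SL = ⌊$191,517/9⌋ = $21,279 → take DB $43,063. Book value $172,254.
Year 3: DB = ⌊$172,254 × 200%/10⌋ = $34,450; SL = ⌊$148,454/8⌋ = $18,556 → take DB $34,450. Book value $137,804.
Year 4: DB = ⌊$137,804 × 200%/10⌋ = $27,560; SL = ⌊$114,004/7⌋ = $16,286 → take DB $27,560. Book value $110,244.
Year 5: DB = ⌊$110,244 × 200%/10⌋ = $22,048; SL = ⌊$86,444/6⌋ = $14,407 → take DB $22,048. Book value $88,196.
Year 6: DB = ⌊$88,196 × 200%/10⌋ = $17,639; SL = ⌊$64,396/5⌋ = $12,879 → take DB $17,639. Book value $70,557.
Year 7: DB = ⌊$70,557 × 200%/10⌋ = $14,111; SL = ⌊$46,757/4⌋ = $11,689 → take DB $14,111. Book value $56,446.
Year 8: DB = ⌊$56,446 × 200%/10⌋ = $11,289; SL = ⌊$32,646/3⌋ = $10,882 → take DB $11,289. Book value $45,157.
Year 9: DB = ⌊$45,157 × 200%/10⌋ = $9,031; SL = ⌊$21,357/2⌋ = $10,678 → take SL $10,678. Book value $34,479.
Year 10 (final): $34,479 − $23,800 = $10,679. Book value $23,800.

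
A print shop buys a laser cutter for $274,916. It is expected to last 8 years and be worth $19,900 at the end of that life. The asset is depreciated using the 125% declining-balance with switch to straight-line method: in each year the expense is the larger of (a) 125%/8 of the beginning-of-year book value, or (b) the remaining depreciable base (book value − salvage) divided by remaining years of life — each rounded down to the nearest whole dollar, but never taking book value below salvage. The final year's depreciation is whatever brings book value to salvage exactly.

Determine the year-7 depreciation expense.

$29,048

Depreciable base = $274,916 − $19,900 = $255,016.
Year 1: DB = ⌊$274,916 × 125%/8⌋ = $42,955; SL = ⌊$255,016/8⌋ = $31,877 → take DB $42,955. Book value $231,961.
Year 2: DB = ⌊$231,961 × 125%/8⌋ = $36,243; SL = ⌊$212,061/7⌋ = $30,294 → take DB $36,243. Book value $195,718.
Year 3: DB = ⌊$195,718 × 125%/8⌋ = $30,580; SL = ⌊$175,818/6⌋ = $29,303 → take DB $30,580. Book value $165,138.
Year 4: DB = ⌊$165,138 × 125%/8⌋ = $25,802; SL = ⌊$145,238/5⌋ = $29,047 → take SL $29,047. Book value $136,091.
Year 5: DB = ⌊$136,091 × 125%/8⌋ = $21,264; SL = ⌊$116,191/4⌋ = $29,047 → take SL $29,047. Book value $107,044.
Year 6: DB = ⌊$107,044 × 125%/8⌋ = $16,725; SL = ⌊$87,144/3⌋ = $29,048 → take SL $29,048. Book value $77,996.
Year 7: DB = ⌊$77,996 × 125%/8⌋ = $12,186; SL = ⌊$58,096/2⌋ = $29,048 → take SL $29,048. Book value $48,948.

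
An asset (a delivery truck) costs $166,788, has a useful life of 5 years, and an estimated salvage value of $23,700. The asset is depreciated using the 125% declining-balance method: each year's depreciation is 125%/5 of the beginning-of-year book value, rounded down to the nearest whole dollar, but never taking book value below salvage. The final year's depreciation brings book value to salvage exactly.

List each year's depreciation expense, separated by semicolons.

$41,697; $31,272; $23,454; $17,591; $29,074

Depreciable base = $166,788 − $23,700 = $143,088.
Year 1: ⌊$166,788 × 125%/5⌋ = $41,697. Book value $125,091.
Year 2: ⌊$125,091 × 125%/5⌋ = $31,272. Book value $93,819.
Year 3: ⌊$93,819 × 125%/5⌋ = $23,454. Book value $70,365.
Year 4: ⌊$70,365 × 125%/5⌋ = $17,591. Book value $52,774.
Year 5 (final): $52,774 − $23,700 = $29,074. Book value $23,700.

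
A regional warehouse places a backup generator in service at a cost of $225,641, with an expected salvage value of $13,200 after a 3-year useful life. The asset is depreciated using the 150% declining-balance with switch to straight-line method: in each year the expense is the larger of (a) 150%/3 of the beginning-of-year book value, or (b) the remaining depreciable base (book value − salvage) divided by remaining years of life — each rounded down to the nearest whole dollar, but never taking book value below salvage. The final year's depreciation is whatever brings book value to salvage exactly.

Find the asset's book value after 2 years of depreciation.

Depreciable base = $225,641 − $13,200 = $212,441.
Year 1: DB = ⌊$225,641 × 150%/3⌋ = $112,820; SL = ⌊$212,441/3⌋ = $70,813 → take DB $112,820. Book value $112,821.
Year 2: DB = ⌊$112,821 × 150%/3⌋ = $56,410; SL = ⌊$99,621/2⌋ = $49,810 → take DB $56,410. Book value $56,411.

$56,411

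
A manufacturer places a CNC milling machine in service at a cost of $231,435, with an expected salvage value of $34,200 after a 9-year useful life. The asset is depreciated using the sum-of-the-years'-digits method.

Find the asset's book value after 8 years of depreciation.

Depreciable base = $231,435 − $34,200 = $197,235.
Sum of the years' digits = 9+8+7+6+5+4+3+2+1 = 45.
Year 1: $197,235 × 9/45 = $39,447. Book value $191,988.
Year 2: $197,235 × 8/45 = $35,064. Book value $156,924.
Year 3: $197,235 × 7/45 = $30,681. Book value $126,243.
Year 4: $197,235 × 6/45 = $26,298. Book value $99,945.
Year 5: $197,235 × 5/45 = $21,915. Book value $78,030.
Year 6: $197,235 × 4/45 = $17,532. Book value $60,498.
Year 7: $197,235 × 3/45 = $13,149. Book value $47,349.
Year 8: $197,235 × 2/45 = $8,766. Book value $38,583.

$38,583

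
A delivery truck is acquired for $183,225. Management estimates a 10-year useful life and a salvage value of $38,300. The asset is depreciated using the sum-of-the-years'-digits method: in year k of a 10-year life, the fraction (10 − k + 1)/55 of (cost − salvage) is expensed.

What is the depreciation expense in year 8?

Depreciable base = $183,225 − $38,300 = $144,925.
Sum of the years' digits = 10+9+8+7+6+5+4+3+2+1 = 55.
Year 1: $144,925 × 10/55 = $26,350. Book value $156,875.
Year 2: $144,925 × 9/55 = $23,715. Book value $133,160.
Year 3: $144,925 × 8/55 = $21,080. Book value $112,080.
Year 4: $144,925 × 7/55 = $18,445. Book value $93,635.
Year 5: $144,925 × 6/55 = $15,810. Book value $77,825.
Year 6: $144,925 × 5/55 = $13,175. Book value $64,650.
Year 7: $144,925 × 4/55 = $10,540. Book value $54,110.
Year 8: $144,925 × 3/55 = $7,905. Book value $46,205.

$7,905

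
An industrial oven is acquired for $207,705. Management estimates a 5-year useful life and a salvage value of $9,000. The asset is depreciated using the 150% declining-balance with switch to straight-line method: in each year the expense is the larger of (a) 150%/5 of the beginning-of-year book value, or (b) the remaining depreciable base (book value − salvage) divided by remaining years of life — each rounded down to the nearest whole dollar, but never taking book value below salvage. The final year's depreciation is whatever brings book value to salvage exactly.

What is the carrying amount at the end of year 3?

$70,851

Depreciable base = $207,705 − $9,000 = $198,705.
Year 1: DB = ⌊$207,705 × 150%/5⌋ = $62,311; SL = ⌊$198,705/5⌋ = $39,741 → take DB $62,311. Book value $145,394.
Year 2: DB = ⌊$145,394 × 150%/5⌋ = $43,618; SL = ⌊$136,394/4⌋ = $34,098 → take DB $43,618. Book value $101,776.
Year 3: DB = ⌊$101,776 × 150%/5⌋ = $30,532; SL = ⌊$92,776/3⌋ = $30,925 → take SL $30,925. Book value $70,851.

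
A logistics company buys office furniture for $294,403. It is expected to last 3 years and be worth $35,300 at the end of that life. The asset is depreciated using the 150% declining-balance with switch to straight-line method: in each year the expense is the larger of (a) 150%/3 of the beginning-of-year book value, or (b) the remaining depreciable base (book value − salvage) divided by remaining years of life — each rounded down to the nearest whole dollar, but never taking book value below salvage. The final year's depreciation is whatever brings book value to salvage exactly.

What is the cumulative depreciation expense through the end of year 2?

Depreciable base = $294,403 − $35,300 = $259,103.
Year 1: DB = ⌊$294,403 × 150%/3⌋ = $147,201; SL = ⌊$259,103/3⌋ = $86,367 → take DB $147,201. Book value $147,202.
Year 2: DB = ⌊$147,202 × 150%/3⌋ = $73,601; SL = ⌊$111,902/2⌋ = $55,951 → take DB $73,601. Book value $73,601.
Accumulated through year 2 = $294,403 − $73,601 = $220,802.

$220,802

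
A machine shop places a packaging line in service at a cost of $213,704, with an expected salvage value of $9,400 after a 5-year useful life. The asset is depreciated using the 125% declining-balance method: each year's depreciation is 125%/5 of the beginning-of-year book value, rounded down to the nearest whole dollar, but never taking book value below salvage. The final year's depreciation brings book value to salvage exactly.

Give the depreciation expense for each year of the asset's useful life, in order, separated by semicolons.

$53,426; $40,069; $30,052; $22,539; $58,218

Depreciable base = $213,704 − $9,400 = $204,304.
Year 1: ⌊$213,704 × 125%/5⌋ = $53,426. Book value $160,278.
Year 2: ⌊$160,278 × 125%/5⌋ = $40,069. Book value $120,209.
Year 3: ⌊$120,209 × 125%/5⌋ = $30,052. Book value $90,157.
Year 4: ⌊$90,157 × 125%/5⌋ = $22,539. Book value $67,618.
Year 5 (final): $67,618 − $9,400 = $58,218. Book value $9,400.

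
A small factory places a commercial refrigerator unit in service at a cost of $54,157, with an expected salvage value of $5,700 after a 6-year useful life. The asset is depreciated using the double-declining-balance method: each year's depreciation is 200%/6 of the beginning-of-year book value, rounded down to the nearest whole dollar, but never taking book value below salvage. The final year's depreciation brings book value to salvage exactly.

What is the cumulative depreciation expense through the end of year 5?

Depreciable base = $54,157 − $5,700 = $48,457.
Year 1: ⌊$54,157 × 200%/6⌋ = $18,052. Book value $36,105.
Year 2: ⌊$36,105 × 200%/6⌋ = $12,035. Book value $24,070.
Year 3: ⌊$24,070 × 200%/6⌋ = $8,023. Book value $16,047.
Year 4: ⌊$16,047 × 200%/6⌋ = $5,349. Book value $10,698.
Year 5: ⌊$10,698 × 200%/6⌋ = $3,566. Book value $7,132.
Accumulated through year 5 = $54,157 − $7,132 = $47,025.

$47,025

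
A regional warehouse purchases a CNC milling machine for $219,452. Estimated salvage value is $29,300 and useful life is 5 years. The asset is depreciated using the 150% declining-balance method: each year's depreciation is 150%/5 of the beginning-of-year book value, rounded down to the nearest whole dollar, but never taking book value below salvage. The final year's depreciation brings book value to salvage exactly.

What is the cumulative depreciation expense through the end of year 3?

$144,179

Depreciable base = $219,452 − $29,300 = $190,152.
Year 1: ⌊$219,452 × 150%/5⌋ = $65,835. Book value $153,617.
Year 2: ⌊$153,617 × 150%/5⌋ = $46,085. Book value $107,532.
Year 3: ⌊$107,532 × 150%/5⌋ = $32,259. Book value $75,273.
Accumulated through year 3 = $219,452 − $75,273 = $144,179.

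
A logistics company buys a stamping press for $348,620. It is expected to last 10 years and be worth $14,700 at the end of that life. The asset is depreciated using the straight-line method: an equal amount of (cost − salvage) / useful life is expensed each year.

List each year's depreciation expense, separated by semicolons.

$33,392; $33,392; $33,392; $33,392; $33,392; $33,392; $33,392; $33,392; $33,392; $33,392

Depreciable base = $348,620 − $14,700 = $333,920.
Annual expense = $333,920 / 10 = $33,392.
End of year 1: book value $315,228.
End of year 2: book value $281,836.
End of year 3: book value $248,444.
End of year 4: book value $215,052.
End of year 5: book value $181,660.
End of year 6: book value $148,268.
End of year 7: book value $114,876.
End of year 8: book value $81,484.
End of year 9: book value $48,092.
End of year 10: book value $14,700.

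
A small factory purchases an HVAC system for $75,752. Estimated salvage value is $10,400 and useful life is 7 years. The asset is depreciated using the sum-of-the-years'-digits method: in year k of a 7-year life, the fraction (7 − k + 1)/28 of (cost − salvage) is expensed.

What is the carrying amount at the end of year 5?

Depreciable base = $75,752 − $10,400 = $65,352.
Sum of the years' digits = 7+6+5+4+3+2+1 = 28.
Year 1: $65,352 × 7/28 = $16,338. Book value $59,414.
Year 2: $65,352 × 6/28 = $14,004. Book value $45,410.
Year 3: $65,352 × 5/28 = $11,670. Book value $33,740.
Year 4: $65,352 × 4/28 = $9,336. Book value $24,404.
Year 5: $65,352 × 3/28 = $7,002. Book value $17,402.

$17,402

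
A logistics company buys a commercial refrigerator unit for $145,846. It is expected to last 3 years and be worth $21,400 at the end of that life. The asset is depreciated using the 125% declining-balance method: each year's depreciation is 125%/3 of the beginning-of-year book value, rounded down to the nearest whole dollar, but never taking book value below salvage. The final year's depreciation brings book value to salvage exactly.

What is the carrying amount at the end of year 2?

Depreciable base = $145,846 − $21,400 = $124,446.
Year 1: ⌊$145,846 × 125%/3⌋ = $60,769. Book value $85,077.
Year 2: ⌊$85,077 × 125%/3⌋ = $35,448. Book value $49,629.

$49,629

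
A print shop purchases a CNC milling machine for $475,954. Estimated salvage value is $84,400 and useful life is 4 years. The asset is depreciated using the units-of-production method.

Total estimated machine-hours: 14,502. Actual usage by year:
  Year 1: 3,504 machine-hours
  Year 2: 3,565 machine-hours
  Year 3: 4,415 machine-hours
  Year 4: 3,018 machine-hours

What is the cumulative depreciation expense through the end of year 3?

Depreciable base = $475,954 − $84,400 = $391,554.
Rate = $391,554 / 14,502 machine-hours = $27 per machine-hour.
Year 1: 3,504 × $27 = $94,608. Book value $381,346.
Year 2: 3,565 × $27 = $96,255. Book value $285,091.
Year 3: 4,415 × $27 = $119,205. Book value $165,886.
Accumulated through year 3 = $475,954 − $165,886 = $310,068.

$310,068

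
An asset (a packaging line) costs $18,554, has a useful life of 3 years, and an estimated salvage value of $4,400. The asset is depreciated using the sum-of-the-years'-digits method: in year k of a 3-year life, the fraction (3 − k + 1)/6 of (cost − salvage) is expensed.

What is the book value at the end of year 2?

Depreciable base = $18,554 − $4,400 = $14,154.
Sum of the years' digits = 3+2+1 = 6.
Year 1: $14,154 × 3/6 = $7,077. Book value $11,477.
Year 2: $14,154 × 2/6 = $4,718. Book value $6,759.

$6,759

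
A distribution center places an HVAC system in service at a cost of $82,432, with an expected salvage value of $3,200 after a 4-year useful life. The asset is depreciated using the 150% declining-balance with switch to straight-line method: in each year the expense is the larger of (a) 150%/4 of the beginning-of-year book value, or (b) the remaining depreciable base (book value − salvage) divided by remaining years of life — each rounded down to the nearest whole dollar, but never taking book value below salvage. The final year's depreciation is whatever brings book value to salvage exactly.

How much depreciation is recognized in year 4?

$14,500

Depreciable base = $82,432 − $3,200 = $79,232.
Year 1: DB = ⌊$82,432 × 150%/4⌋ = $30,912; SL = ⌊$79,232/4⌋ = $19,808 → take DB $30,912. Book value $51,520.
Year 2: DB = ⌊$51,520 × 150%/4⌋ = $19,320; SL = ⌊$48,320/3⌋ = $16,106 → take DB $19,320. Book value $32,200.
Year 3: DB = ⌊$32,200 × 150%/4⌋ = $12,075; SL = ⌊$29,000/2⌋ = $14,500 → take SL $14,500. Book value $17,700.
Year 4 (final): $17,700 − $3,200 = $14,500. Book value $3,200.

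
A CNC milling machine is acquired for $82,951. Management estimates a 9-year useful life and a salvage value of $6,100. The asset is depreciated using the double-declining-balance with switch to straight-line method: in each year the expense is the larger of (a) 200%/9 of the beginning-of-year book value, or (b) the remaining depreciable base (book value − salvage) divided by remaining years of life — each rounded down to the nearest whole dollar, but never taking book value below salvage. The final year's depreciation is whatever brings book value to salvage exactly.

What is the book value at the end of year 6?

$18,365

Depreciable base = $82,951 − $6,100 = $76,851.
Year 1: DB = ⌊$82,951 × 200%/9⌋ = $18,433; SL = ⌊$76,851/9⌋ = $8,539 → take DB $18,433. Book value $64,518.
Year 2: DB = ⌊$64,518 × 200%/9⌋ = $14,337; SL = ⌊$58,418/8⌋ = $7,302 → take DB $14,337. Book value $50,181.
Year 3: DB = ⌊$50,181 × 200%/9⌋ = $11,151; SL = ⌊$44,081/7⌋ = $6,297 → take DB $11,151. Book value $39,030.
Year 4: DB = ⌊$39,030 × 200%/9⌋ = $8,673; SL = ⌊$32,930/6⌋ = $5,488 → take DB $8,673. Book value $30,357.
Year 5: DB = ⌊$30,357 × 200%/9⌋ = $6,746; SL = ⌊$24,257/5⌋ = $4,851 → take DB $6,746. Book value $23,611.
Year 6: DB = ⌊$23,611 × 200%/9⌋ = $5,246; SL = ⌊$17,511/4⌋ = $4,377 → take DB $5,246. Book value $18,365.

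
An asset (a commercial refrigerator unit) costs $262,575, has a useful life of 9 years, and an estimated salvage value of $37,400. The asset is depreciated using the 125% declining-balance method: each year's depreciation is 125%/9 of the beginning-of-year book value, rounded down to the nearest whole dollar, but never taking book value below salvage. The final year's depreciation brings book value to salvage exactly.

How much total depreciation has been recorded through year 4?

Depreciable base = $262,575 − $37,400 = $225,175.
Year 1: ⌊$262,575 × 125%/9⌋ = $36,468. Book value $226,107.
Year 2: ⌊$226,107 × 125%/9⌋ = $31,403. Book value $194,704.
Year 3: ⌊$194,704 × 125%/9⌋ = $27,042. Book value $167,662.
Year 4: ⌊$167,662 × 125%/9⌋ = $23,286. Book value $144,376.
Accumulated through year 4 = $262,575 − $144,376 = $118,199.

$118,199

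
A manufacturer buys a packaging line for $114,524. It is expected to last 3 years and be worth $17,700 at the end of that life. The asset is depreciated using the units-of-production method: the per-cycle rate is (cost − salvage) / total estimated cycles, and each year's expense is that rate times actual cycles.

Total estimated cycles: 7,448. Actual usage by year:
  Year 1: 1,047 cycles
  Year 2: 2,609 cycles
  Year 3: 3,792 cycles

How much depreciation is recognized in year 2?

Depreciable base = $114,524 − $17,700 = $96,824.
Rate = $96,824 / 7,448 cycles = $13 per cycle.
Year 1: 1,047 × $13 = $13,611. Book value $100,913.
Year 2: 2,609 × $13 = $33,917. Book value $66,996.

$33,917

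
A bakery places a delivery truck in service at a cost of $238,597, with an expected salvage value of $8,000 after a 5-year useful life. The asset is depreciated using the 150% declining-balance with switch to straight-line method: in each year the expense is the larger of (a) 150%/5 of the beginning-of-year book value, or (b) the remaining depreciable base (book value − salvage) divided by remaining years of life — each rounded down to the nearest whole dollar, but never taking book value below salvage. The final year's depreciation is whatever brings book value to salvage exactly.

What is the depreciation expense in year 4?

$36,304

Depreciable base = $238,597 − $8,000 = $230,597.
Year 1: DB = ⌊$238,597 × 150%/5⌋ = $71,579; SL = ⌊$230,597/5⌋ = $46,119 → take DB $71,579. Book value $167,018.
Year 2: DB = ⌊$167,018 × 150%/5⌋ = $50,105; SL = ⌊$159,018/4⌋ = $39,754 → take DB $50,105. Book value $116,913.
Year 3: DB = ⌊$116,913 × 150%/5⌋ = $35,073; SL = ⌊$108,913/3⌋ = $36,304 → take SL $36,304. Book value $80,609.
Year 4: DB = ⌊$80,609 × 150%/5⌋ = $24,182; SL = ⌊$72,609/2⌋ = $36,304 → take SL $36,304. Book value $44,305.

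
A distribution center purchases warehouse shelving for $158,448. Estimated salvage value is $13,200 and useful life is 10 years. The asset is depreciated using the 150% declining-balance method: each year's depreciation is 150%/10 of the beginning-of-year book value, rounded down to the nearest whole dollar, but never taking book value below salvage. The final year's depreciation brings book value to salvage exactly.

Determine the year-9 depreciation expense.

Depreciable base = $158,448 − $13,200 = $145,248.
Year 1: ⌊$158,448 × 150%/10⌋ = $23,767. Book value $134,681.
Year 2: ⌊$134,681 × 150%/10⌋ = $20,202. Book value $114,479.
Year 3: ⌊$114,479 × 150%/10⌋ = $17,171. Book value $97,308.
Year 4: ⌊$97,308 × 150%/10⌋ = $14,596. Book value $82,712.
Year 5: ⌊$82,712 × 150%/10⌋ = $12,406. Book value $70,306.
Year 6: ⌊$70,306 × 150%/10⌋ = $10,545. Book value $59,761.
Year 7: ⌊$59,761 × 150%/10⌋ = $8,964. Book value $50,797.
Year 8: ⌊$50,797 × 150%/10⌋ = $7,619. Book value $43,178.
Year 9: ⌊$43,178 × 150%/10⌋ = $6,476. Book value $36,702.

$6,476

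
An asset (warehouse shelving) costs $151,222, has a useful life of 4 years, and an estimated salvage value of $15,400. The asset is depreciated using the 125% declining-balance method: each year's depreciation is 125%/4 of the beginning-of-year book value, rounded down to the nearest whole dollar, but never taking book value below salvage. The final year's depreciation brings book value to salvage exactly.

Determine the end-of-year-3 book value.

$49,141

Depreciable base = $151,222 − $15,400 = $135,822.
Year 1: ⌊$151,222 × 125%/4⌋ = $47,256. Book value $103,966.
Year 2: ⌊$103,966 × 125%/4⌋ = $32,489. Book value $71,477.
Year 3: ⌊$71,477 × 125%/4⌋ = $22,336. Book value $49,141.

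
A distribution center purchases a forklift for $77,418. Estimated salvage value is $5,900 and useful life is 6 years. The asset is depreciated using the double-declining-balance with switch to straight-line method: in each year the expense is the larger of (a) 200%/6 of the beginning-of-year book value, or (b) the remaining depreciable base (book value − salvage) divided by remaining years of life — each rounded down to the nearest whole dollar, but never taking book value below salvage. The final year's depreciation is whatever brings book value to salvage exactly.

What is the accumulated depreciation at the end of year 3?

Depreciable base = $77,418 − $5,900 = $71,518.
Year 1: DB = ⌊$77,418 × 200%/6⌋ = $25,806; SL = ⌊$71,518/6⌋ = $11,919 → take DB $25,806. Book value $51,612.
Year 2: DB = ⌊$51,612 × 200%/6⌋ = $17,204; SL = ⌊$45,712/5⌋ = $9,142 → take DB $17,204. Book value $34,408.
Year 3: DB = ⌊$34,408 × 200%/6⌋ = $11,469; SL = ⌊$28,508/4⌋ = $7,127 → take DB $11,469. Book value $22,939.
Accumulated through year 3 = $77,418 − $22,939 = $54,479.

$54,479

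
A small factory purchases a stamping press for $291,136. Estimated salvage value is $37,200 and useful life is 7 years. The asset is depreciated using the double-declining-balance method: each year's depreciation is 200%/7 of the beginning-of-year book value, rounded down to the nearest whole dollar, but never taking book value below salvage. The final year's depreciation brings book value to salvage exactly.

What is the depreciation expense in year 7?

$1,467

Depreciable base = $291,136 − $37,200 = $253,936.
Year 1: ⌊$291,136 × 200%/7⌋ = $83,181. Book value $207,955.
Year 2: ⌊$207,955 × 200%/7⌋ = $59,415. Book value $148,540.
Year 3: ⌊$148,540 × 200%/7⌋ = $42,440. Book value $106,100.
Year 4: ⌊$106,100 × 200%/7⌋ = $30,314. Book value $75,786.
Year 5: ⌊$75,786 × 200%/7⌋ = $21,653. Book value $54,133.
Year 6: ⌊$54,133 × 200%/7⌋ = $15,466. Book value $38,667.
Year 7 (final): $38,667 − $37,200 = $1,467. Book value $37,200.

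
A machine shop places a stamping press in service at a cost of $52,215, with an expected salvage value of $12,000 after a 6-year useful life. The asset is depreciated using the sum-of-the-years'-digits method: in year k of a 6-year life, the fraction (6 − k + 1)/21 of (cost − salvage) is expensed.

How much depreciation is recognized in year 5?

$3,830

Depreciable base = $52,215 − $12,000 = $40,215.
Sum of the years' digits = 6+5+4+3+2+1 = 21.
Year 1: $40,215 × 6/21 = $11,490. Book value $40,725.
Year 2: $40,215 × 5/21 = $9,575. Book value $31,150.
Year 3: $40,215 × 4/21 = $7,660. Book value $23,490.
Year 4: $40,215 × 3/21 = $5,745. Book value $17,745.
Year 5: $40,215 × 2/21 = $3,830. Book value $13,915.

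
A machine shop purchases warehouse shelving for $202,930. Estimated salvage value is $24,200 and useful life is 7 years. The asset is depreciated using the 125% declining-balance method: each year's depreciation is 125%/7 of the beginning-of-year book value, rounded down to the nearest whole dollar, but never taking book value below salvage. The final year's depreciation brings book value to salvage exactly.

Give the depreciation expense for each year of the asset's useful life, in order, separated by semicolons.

$36,237; $29,766; $24,451; $20,085; $16,498; $13,552; $38,141

Depreciable base = $202,930 − $24,200 = $178,730.
Year 1: ⌊$202,930 × 125%/7⌋ = $36,237. Book value $166,693.
Year 2: ⌊$166,693 × 125%/7⌋ = $29,766. Book value $136,927.
Year 3: ⌊$136,927 × 125%/7⌋ = $24,451. Book value $112,476.
Year 4: ⌊$112,476 × 125%/7⌋ = $20,085. Book value $92,391.
Year 5: ⌊$92,391 × 125%/7⌋ = $16,498. Book value $75,893.
Year 6: ⌊$75,893 × 125%/7⌋ = $13,552. Book value $62,341.
Year 7 (final): $62,341 − $24,200 = $38,141. Book value $24,200.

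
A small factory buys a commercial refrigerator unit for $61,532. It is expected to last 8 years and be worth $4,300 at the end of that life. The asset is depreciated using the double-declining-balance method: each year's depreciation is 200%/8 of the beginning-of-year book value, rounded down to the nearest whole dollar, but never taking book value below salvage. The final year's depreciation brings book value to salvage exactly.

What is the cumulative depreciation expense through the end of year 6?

Depreciable base = $61,532 − $4,300 = $57,232.
Year 1: ⌊$61,532 × 200%/8⌋ = $15,383. Book value $46,149.
Year 2: ⌊$46,149 × 200%/8⌋ = $11,537. Book value $34,612.
Year 3: ⌊$34,612 × 200%/8⌋ = $8,653. Book value $25,959.
Year 4: ⌊$25,959 × 200%/8⌋ = $6,489. Book value $19,470.
Year 5: ⌊$19,470 × 200%/8⌋ = $4,867. Book value $14,603.
Year 6: ⌊$14,603 × 200%/8⌋ = $3,650. Book value $10,953.
Accumulated through year 6 = $61,532 − $10,953 = $50,579.

$50,579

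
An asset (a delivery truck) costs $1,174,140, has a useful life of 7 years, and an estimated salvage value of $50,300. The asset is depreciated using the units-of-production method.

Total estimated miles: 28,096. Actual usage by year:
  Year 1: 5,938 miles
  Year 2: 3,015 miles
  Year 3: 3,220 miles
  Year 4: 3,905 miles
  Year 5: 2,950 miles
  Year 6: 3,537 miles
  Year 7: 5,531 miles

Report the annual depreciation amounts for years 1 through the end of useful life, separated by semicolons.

$237,520; $120,600; $128,800; $156,200; $118,000; $141,480; $221,240

Depreciable base = $1,174,140 − $50,300 = $1,123,840.
Rate = $1,123,840 / 28,096 miles = $40 per mile.
Year 1: 5,938 × $40 = $237,520. Book value $936,620.
Year 2: 3,015 × $40 = $120,600. Book value $816,020.
Year 3: 3,220 × $40 = $128,800. Book value $687,220.
Year 4: 3,905 × $40 = $156,200. Book value $531,020.
Year 5: 2,950 × $40 = $118,000. Book value $413,020.
Year 6: 3,537 × $40 = $141,480. Book value $271,540.
Year 7: 5,531 × $40 = $221,240. Book value $50,300.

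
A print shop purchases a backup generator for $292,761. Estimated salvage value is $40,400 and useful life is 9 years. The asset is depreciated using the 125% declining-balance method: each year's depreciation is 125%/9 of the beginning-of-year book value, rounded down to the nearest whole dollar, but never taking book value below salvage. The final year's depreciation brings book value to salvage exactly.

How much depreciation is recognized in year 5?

Depreciable base = $292,761 − $40,400 = $252,361.
Year 1: ⌊$292,761 × 125%/9⌋ = $40,661. Book value $252,100.
Year 2: ⌊$252,100 × 125%/9⌋ = $35,013. Book value $217,087.
Year 3: ⌊$217,087 × 125%/9⌋ = $30,150. Book value $186,937.
Year 4: ⌊$186,937 × 125%/9⌋ = $25,963. Book value $160,974.
Year 5: ⌊$160,974 × 125%/9⌋ = $22,357. Book value $138,617.

$22,357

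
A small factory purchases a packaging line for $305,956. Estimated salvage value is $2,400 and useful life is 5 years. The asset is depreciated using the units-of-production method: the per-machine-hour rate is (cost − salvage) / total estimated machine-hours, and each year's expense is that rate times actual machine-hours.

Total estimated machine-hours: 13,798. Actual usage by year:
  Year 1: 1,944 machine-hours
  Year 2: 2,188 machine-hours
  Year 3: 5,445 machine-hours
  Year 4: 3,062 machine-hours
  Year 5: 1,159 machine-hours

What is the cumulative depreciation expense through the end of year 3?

$210,694

Depreciable base = $305,956 − $2,400 = $303,556.
Rate = $303,556 / 13,798 machine-hours = $22 per machine-hour.
Year 1: 1,944 × $22 = $42,768. Book value $263,188.
Year 2: 2,188 × $22 = $48,136. Book value $215,052.
Year 3: 5,445 × $22 = $119,790. Book value $95,262.
Accumulated through year 3 = $305,956 − $95,262 = $210,694.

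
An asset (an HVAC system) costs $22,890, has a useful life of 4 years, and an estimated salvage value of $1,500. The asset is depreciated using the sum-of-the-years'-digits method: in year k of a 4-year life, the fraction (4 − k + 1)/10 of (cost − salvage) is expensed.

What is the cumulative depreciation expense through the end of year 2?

Depreciable base = $22,890 − $1,500 = $21,390.
Sum of the years' digits = 4+3+2+1 = 10.
Year 1: $21,390 × 4/10 = $8,556. Book value $14,334.
Year 2: $21,390 × 3/10 = $6,417. Book value $7,917.
Accumulated through year 2 = $22,890 − $7,917 = $14,973.

$14,973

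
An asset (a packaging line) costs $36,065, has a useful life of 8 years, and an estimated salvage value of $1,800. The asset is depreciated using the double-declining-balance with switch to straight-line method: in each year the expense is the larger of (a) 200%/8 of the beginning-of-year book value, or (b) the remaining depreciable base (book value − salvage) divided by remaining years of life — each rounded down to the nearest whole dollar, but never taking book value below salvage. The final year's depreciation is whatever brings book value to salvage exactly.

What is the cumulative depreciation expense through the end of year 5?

$27,506

Depreciable base = $36,065 − $1,800 = $34,265.
Year 1: DB = ⌊$36,065 × 200%/8⌋ = $9,016; SL = ⌊$34,265/8⌋ = $4,283 → take DB $9,016. Book value $27,049.
Year 2: DB = ⌊$27,049 × 200%/8⌋ = $6,762; SL = ⌊$25,249/7⌋ = $3,607 → take DB $6,762. Book value $20,287.
Year 3: DB = ⌊$20,287 × 200%/8⌋ = $5,071; SL = ⌊$18,487/6⌋ = $3,081 → take DB $5,071. Book value $15,216.
Year 4: DB = ⌊$15,216 × 200%/8⌋ = $3,804; SL = ⌊$13,416/5⌋ = $2,683 → take DB $3,804. Book value $11,412.
Year 5: DB = ⌊$11,412 × 200%/8⌋ = $2,853; SL = ⌊$9,612/4⌋ = $2,403 → take DB $2,853. Book value $8,559.
Accumulated through year 5 = $36,065 − $8,559 = $27,506.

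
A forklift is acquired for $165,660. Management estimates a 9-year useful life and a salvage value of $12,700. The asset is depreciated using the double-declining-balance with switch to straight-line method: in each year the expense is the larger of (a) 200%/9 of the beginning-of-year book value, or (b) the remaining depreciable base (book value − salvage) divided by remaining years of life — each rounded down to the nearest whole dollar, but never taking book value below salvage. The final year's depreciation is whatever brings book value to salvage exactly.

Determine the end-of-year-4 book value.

$60,624

Depreciable base = $165,660 − $12,700 = $152,960.
Year 1: DB = ⌊$165,660 × 200%/9⌋ = $36,813; SL = ⌊$152,960/9⌋ = $16,995 → take DB $36,813. Book value $128,847.
Year 2: DB = ⌊$128,847 × 200%/9⌋ = $28,632; SL = ⌊$116,147/8⌋ = $14,518 → take DB $28,632. Book value $100,215.
Year 3: DB = ⌊$100,215 × 200%/9⌋ = $22,270; SL = ⌊$87,515/7⌋ = $12,502 → take DB $22,270. Book value $77,945.
Year 4: DB = ⌊$77,945 × 200%/9⌋ = $17,321; SL = ⌊$65,245/6⌋ = $10,874 → take DB $17,321. Book value $60,624.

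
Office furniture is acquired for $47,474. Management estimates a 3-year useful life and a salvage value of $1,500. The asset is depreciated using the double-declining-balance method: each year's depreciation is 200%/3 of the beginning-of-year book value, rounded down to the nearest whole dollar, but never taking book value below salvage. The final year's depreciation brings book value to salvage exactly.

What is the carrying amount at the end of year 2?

$5,275

Depreciable base = $47,474 − $1,500 = $45,974.
Year 1: ⌊$47,474 × 200%/3⌋ = $31,649. Book value $15,825.
Year 2: ⌊$15,825 × 200%/3⌋ = $10,550. Book value $5,275.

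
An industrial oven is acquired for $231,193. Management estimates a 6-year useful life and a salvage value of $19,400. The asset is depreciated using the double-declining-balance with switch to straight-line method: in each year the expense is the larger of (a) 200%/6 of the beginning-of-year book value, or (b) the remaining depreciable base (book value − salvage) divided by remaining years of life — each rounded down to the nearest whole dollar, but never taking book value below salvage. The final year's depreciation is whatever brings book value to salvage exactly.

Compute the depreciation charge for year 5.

Depreciable base = $231,193 − $19,400 = $211,793.
Year 1: DB = ⌊$231,193 × 200%/6⌋ = $77,064; SL = ⌊$211,793/6⌋ = $35,298 → take DB $77,064. Book value $154,129.
Year 2: DB = ⌊$154,129 × 200%/6⌋ = $51,376; SL = ⌊$134,729/5⌋ = $26,945 → take DB $51,376. Book value $102,753.
Year 3: DB = ⌊$102,753 × 200%/6⌋ = $34,251; SL = ⌊$83,353/4⌋ = $20,838 → take DB $34,251. Book value $68,502.
Year 4: DB = ⌊$68,502 × 200%/6⌋ = $22,834; SL = ⌊$49,102/3⌋ = $16,367 → take DB $22,834. Book value $45,668.
Year 5: DB = ⌊$45,668 × 200%/6⌋ = $15,222; SL = ⌊$26,268/2⌋ = $13,134 → take DB $15,222. Book value $30,446.

$15,222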